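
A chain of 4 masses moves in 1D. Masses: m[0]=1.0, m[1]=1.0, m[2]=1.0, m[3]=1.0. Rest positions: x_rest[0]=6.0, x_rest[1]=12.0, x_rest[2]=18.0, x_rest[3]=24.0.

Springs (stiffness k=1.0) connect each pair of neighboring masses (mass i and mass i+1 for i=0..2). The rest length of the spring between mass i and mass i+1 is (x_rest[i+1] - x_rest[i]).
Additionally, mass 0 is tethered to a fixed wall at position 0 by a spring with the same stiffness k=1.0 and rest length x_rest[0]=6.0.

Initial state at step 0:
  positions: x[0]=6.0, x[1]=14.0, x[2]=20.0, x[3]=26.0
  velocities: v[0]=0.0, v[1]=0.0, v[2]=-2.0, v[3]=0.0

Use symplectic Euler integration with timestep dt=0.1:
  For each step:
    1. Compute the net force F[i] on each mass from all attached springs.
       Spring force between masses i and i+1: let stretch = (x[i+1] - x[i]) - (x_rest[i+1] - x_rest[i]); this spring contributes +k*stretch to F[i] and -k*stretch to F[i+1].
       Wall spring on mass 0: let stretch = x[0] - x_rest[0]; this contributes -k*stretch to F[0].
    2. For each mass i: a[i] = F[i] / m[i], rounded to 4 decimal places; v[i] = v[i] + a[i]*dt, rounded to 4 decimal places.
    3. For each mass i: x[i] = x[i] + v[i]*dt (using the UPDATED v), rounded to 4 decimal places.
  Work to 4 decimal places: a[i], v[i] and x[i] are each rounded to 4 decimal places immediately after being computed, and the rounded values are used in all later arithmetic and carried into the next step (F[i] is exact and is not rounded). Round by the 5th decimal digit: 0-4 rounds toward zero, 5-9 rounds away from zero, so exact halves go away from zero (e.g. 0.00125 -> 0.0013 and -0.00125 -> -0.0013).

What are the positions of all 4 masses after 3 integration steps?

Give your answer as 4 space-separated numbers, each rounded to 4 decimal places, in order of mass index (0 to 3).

Answer: 6.1170 13.8751 19.4149 25.9921

Derivation:
Step 0: x=[6.0000 14.0000 20.0000 26.0000] v=[0.0000 0.0000 -2.0000 0.0000]
Step 1: x=[6.0200 13.9800 19.8000 26.0000] v=[0.2000 -0.2000 -2.0000 0.0000]
Step 2: x=[6.0594 13.9386 19.6038 25.9980] v=[0.3940 -0.4140 -1.9620 -0.0200]
Step 3: x=[6.1170 13.8751 19.4149 25.9921] v=[0.5760 -0.6354 -1.8891 -0.0594]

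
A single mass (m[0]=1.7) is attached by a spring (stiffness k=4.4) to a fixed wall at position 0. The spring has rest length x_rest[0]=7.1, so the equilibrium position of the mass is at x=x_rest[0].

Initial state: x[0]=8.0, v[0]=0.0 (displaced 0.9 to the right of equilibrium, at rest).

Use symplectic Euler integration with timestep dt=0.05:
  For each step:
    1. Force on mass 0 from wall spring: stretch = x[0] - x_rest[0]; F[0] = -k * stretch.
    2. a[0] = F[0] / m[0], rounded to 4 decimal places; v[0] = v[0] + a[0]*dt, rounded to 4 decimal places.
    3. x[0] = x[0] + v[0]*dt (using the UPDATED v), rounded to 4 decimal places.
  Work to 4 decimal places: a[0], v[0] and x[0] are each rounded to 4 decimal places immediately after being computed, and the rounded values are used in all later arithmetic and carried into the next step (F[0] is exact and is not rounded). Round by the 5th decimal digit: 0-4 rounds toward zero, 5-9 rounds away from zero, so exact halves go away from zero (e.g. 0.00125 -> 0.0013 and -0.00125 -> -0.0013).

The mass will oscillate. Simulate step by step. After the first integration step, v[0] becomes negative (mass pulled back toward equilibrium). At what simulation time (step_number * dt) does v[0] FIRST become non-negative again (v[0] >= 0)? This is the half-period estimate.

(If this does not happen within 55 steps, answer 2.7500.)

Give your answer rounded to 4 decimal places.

Step 0: x=[8.0000] v=[0.0000]
Step 1: x=[7.9942] v=[-0.1165]
Step 2: x=[7.9826] v=[-0.2322]
Step 3: x=[7.9653] v=[-0.3464]
Step 4: x=[7.9424] v=[-0.4584]
Step 5: x=[7.9140] v=[-0.5674]
Step 6: x=[7.8804] v=[-0.6727]
Step 7: x=[7.8417] v=[-0.7737]
Step 8: x=[7.7982] v=[-0.8697]
Step 9: x=[7.7502] v=[-0.9601]
Step 10: x=[7.6980] v=[-1.0442]
Step 11: x=[7.6419] v=[-1.1216]
Step 12: x=[7.5823] v=[-1.1917]
Step 13: x=[7.5196] v=[-1.2541]
Step 14: x=[7.4542] v=[-1.3084]
Step 15: x=[7.3865] v=[-1.3542]
Step 16: x=[7.3169] v=[-1.3913]
Step 17: x=[7.2459] v=[-1.4194]
Step 18: x=[7.1740] v=[-1.4383]
Step 19: x=[7.1016] v=[-1.4479]
Step 20: x=[7.0292] v=[-1.4481]
Step 21: x=[6.9573] v=[-1.4389]
Step 22: x=[6.8863] v=[-1.4204]
Step 23: x=[6.8167] v=[-1.3927]
Step 24: x=[6.7489] v=[-1.3560]
Step 25: x=[6.6834] v=[-1.3106]
Step 26: x=[6.6206] v=[-1.2567]
Step 27: x=[6.5609] v=[-1.1947]
Step 28: x=[6.5047] v=[-1.1249]
Step 29: x=[6.4523] v=[-1.0479]
Step 30: x=[6.4041] v=[-0.9641]
Step 31: x=[6.3604] v=[-0.8740]
Step 32: x=[6.3215] v=[-0.7783]
Step 33: x=[6.2876] v=[-0.6776]
Step 34: x=[6.2590] v=[-0.5725]
Step 35: x=[6.2358] v=[-0.4637]
Step 36: x=[6.2182] v=[-0.3519]
Step 37: x=[6.2063] v=[-0.2378]
Step 38: x=[6.2002] v=[-0.1221]
Step 39: x=[6.1999] v=[-0.0057]
Step 40: x=[6.2054] v=[0.1108]
First v>=0 after going negative at step 40, time=2.0000

Answer: 2.0000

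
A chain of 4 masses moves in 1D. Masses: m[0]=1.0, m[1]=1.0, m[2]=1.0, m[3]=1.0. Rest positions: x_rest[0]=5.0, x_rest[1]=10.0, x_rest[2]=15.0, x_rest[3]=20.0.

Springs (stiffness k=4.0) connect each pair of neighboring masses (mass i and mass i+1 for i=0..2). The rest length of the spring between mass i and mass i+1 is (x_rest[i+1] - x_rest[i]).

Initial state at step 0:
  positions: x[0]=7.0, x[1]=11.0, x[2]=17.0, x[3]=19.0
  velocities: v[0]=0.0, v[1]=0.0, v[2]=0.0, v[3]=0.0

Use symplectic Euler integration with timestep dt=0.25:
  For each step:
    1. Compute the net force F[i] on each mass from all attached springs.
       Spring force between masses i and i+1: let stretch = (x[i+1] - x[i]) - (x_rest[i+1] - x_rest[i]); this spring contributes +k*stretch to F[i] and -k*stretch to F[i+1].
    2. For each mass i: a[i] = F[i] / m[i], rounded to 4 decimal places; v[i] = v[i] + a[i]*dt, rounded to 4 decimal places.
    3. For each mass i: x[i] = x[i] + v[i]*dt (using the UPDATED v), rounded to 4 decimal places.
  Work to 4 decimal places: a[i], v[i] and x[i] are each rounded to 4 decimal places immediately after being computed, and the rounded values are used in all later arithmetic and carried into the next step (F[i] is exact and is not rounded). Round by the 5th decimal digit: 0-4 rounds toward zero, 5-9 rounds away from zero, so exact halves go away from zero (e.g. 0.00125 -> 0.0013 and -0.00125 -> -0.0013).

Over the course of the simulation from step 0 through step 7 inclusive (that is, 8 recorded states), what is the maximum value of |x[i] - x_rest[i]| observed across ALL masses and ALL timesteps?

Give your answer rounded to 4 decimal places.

Answer: 2.4526

Derivation:
Step 0: x=[7.0000 11.0000 17.0000 19.0000] v=[0.0000 0.0000 0.0000 0.0000]
Step 1: x=[6.7500 11.5000 16.0000 19.7500] v=[-1.0000 2.0000 -4.0000 3.0000]
Step 2: x=[6.4375 11.9375 14.8125 20.8125] v=[-1.2500 1.7500 -4.7500 4.2500]
Step 3: x=[6.2500 11.7188 14.4063 21.6250] v=[-0.7500 -0.8750 -1.6250 3.2500]
Step 4: x=[6.1797 10.8047 15.1329 21.8828] v=[-0.2812 -3.6563 2.9062 1.0313]
Step 5: x=[6.0157 9.8164 16.4649 21.7032] v=[-0.6562 -3.9531 5.3279 -0.7186]
Step 6: x=[5.5518 9.5401 17.4443 21.4640] v=[-1.8555 -1.1053 3.9177 -0.9569]
Step 7: x=[4.8350 10.2428 17.4526 21.4699] v=[-2.8672 2.8106 0.0332 0.0234]
Max displacement = 2.4526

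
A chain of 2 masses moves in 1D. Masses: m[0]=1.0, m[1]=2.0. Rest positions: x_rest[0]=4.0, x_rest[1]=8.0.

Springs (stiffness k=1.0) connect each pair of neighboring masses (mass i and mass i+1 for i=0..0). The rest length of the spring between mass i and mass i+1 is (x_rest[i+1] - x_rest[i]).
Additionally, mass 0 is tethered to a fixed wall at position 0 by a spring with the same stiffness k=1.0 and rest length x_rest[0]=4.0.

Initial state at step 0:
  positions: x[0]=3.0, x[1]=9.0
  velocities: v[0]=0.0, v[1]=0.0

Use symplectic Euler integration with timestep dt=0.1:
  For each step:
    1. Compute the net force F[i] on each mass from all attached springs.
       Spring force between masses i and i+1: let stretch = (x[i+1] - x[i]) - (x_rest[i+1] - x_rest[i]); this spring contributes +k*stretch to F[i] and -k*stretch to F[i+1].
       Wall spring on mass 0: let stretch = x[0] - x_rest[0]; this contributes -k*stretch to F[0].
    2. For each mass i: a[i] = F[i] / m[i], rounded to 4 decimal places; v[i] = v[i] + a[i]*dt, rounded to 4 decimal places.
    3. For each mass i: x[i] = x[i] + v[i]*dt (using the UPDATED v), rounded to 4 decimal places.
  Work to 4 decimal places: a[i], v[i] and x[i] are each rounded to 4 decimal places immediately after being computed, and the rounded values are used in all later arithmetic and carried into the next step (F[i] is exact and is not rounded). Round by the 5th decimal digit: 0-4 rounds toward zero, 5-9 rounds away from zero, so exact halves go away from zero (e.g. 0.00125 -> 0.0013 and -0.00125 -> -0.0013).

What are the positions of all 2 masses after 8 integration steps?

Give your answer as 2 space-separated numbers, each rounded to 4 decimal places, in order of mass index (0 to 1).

Step 0: x=[3.0000 9.0000] v=[0.0000 0.0000]
Step 1: x=[3.0300 8.9900] v=[0.3000 -0.1000]
Step 2: x=[3.0893 8.9702] v=[0.5930 -0.1980]
Step 3: x=[3.1765 8.9410] v=[0.8722 -0.2921]
Step 4: x=[3.2896 8.9030] v=[1.1310 -0.3803]
Step 5: x=[3.4259 8.8569] v=[1.3634 -0.4610]
Step 6: x=[3.5823 8.8036] v=[1.5639 -0.5326]
Step 7: x=[3.7551 8.7442] v=[1.7278 -0.5937]
Step 8: x=[3.9402 8.6799] v=[1.8512 -0.6432]

Answer: 3.9402 8.6799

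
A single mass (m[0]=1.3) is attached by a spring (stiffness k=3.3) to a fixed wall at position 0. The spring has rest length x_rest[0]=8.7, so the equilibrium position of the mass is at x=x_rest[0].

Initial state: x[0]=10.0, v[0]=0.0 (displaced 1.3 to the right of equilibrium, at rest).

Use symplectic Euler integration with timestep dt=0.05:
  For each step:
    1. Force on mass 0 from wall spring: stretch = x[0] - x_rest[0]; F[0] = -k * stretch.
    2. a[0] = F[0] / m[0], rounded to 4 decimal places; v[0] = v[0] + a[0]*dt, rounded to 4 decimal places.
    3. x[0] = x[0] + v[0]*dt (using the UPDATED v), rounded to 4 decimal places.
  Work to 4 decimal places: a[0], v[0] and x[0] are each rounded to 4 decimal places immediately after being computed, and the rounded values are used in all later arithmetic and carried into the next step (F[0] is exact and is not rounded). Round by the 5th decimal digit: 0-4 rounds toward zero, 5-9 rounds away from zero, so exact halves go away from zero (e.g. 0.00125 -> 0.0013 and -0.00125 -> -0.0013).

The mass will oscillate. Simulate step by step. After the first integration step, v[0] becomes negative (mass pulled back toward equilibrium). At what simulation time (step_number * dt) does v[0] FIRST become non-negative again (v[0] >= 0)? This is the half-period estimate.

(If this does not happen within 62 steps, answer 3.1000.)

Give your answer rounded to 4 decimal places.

Step 0: x=[10.0000] v=[0.0000]
Step 1: x=[9.9918] v=[-0.1650]
Step 2: x=[9.9754] v=[-0.3290]
Step 3: x=[9.9509] v=[-0.4909]
Step 4: x=[9.9184] v=[-0.6497]
Step 5: x=[9.8782] v=[-0.8043]
Step 6: x=[9.8305] v=[-0.9538]
Step 7: x=[9.7756] v=[-1.0973]
Step 8: x=[9.7139] v=[-1.2338]
Step 9: x=[9.6458] v=[-1.3625]
Step 10: x=[9.5717] v=[-1.4825]
Step 11: x=[9.4920] v=[-1.5931]
Step 12: x=[9.4073] v=[-1.6936]
Step 13: x=[9.3181] v=[-1.7834]
Step 14: x=[9.2250] v=[-1.8619]
Step 15: x=[9.1286] v=[-1.9285]
Step 16: x=[9.0295] v=[-1.9829]
Step 17: x=[8.9283] v=[-2.0247]
Step 18: x=[8.8256] v=[-2.0537]
Step 19: x=[8.7221] v=[-2.0696]
Step 20: x=[8.6185] v=[-2.0724]
Step 21: x=[8.5154] v=[-2.0621]
Step 22: x=[8.4135] v=[-2.0387]
Step 23: x=[8.3134] v=[-2.0023]
Step 24: x=[8.2157] v=[-1.9532]
Step 25: x=[8.1211] v=[-1.8917]
Step 26: x=[8.0302] v=[-1.8182]
Step 27: x=[7.9435] v=[-1.7332]
Step 28: x=[7.8616] v=[-1.6372]
Step 29: x=[7.7851] v=[-1.5308]
Step 30: x=[7.7144] v=[-1.4147]
Step 31: x=[7.6499] v=[-1.2896]
Step 32: x=[7.5921] v=[-1.1563]
Step 33: x=[7.5413] v=[-1.0157]
Step 34: x=[7.4979] v=[-0.8686]
Step 35: x=[7.4621] v=[-0.7160]
Step 36: x=[7.4342] v=[-0.5589]
Step 37: x=[7.4143] v=[-0.3982]
Step 38: x=[7.4026] v=[-0.2350]
Step 39: x=[7.3991] v=[-0.0703]
Step 40: x=[7.4038] v=[0.0948]
First v>=0 after going negative at step 40, time=2.0000

Answer: 2.0000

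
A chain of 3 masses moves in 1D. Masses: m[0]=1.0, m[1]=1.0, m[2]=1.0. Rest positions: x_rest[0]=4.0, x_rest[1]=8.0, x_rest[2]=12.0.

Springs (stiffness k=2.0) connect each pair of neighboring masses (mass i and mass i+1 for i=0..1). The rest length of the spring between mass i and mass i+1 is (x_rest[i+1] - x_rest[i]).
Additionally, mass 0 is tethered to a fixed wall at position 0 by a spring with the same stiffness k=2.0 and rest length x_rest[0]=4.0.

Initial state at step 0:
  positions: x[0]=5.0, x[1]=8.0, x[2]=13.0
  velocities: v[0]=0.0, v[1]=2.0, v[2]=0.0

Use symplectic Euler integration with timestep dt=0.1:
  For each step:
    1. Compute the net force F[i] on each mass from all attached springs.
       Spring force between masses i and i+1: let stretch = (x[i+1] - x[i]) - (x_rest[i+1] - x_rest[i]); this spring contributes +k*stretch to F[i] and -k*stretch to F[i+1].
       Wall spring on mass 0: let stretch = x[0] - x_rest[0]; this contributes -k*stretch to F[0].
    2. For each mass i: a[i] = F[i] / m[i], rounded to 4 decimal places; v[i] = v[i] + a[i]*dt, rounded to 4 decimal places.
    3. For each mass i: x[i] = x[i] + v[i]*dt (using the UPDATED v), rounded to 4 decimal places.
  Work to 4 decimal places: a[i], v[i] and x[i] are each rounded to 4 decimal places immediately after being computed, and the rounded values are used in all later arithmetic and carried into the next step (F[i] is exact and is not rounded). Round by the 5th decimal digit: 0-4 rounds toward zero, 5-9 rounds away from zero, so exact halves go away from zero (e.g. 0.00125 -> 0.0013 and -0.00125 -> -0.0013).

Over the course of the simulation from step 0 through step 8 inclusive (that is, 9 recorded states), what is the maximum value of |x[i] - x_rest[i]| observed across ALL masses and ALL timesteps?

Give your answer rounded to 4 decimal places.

Answer: 1.9707

Derivation:
Step 0: x=[5.0000 8.0000 13.0000] v=[0.0000 2.0000 0.0000]
Step 1: x=[4.9600 8.2400 12.9800] v=[-0.4000 2.4000 -0.2000]
Step 2: x=[4.8864 8.5092 12.9452] v=[-0.7360 2.6920 -0.3480]
Step 3: x=[4.7875 8.7947 12.9017] v=[-0.9887 2.8546 -0.4352]
Step 4: x=[4.6730 9.0822 12.8560] v=[-1.1448 2.8746 -0.4566]
Step 5: x=[4.5532 9.3570 12.8149] v=[-1.1976 2.7475 -0.4114]
Step 6: x=[4.4385 9.6048 12.7846] v=[-1.1475 2.4783 -0.3030]
Step 7: x=[4.3383 9.8129 12.7707] v=[-1.0019 2.0810 -0.1390]
Step 8: x=[4.2608 9.9707 12.7776] v=[-0.7746 1.5776 0.0694]
Max displacement = 1.9707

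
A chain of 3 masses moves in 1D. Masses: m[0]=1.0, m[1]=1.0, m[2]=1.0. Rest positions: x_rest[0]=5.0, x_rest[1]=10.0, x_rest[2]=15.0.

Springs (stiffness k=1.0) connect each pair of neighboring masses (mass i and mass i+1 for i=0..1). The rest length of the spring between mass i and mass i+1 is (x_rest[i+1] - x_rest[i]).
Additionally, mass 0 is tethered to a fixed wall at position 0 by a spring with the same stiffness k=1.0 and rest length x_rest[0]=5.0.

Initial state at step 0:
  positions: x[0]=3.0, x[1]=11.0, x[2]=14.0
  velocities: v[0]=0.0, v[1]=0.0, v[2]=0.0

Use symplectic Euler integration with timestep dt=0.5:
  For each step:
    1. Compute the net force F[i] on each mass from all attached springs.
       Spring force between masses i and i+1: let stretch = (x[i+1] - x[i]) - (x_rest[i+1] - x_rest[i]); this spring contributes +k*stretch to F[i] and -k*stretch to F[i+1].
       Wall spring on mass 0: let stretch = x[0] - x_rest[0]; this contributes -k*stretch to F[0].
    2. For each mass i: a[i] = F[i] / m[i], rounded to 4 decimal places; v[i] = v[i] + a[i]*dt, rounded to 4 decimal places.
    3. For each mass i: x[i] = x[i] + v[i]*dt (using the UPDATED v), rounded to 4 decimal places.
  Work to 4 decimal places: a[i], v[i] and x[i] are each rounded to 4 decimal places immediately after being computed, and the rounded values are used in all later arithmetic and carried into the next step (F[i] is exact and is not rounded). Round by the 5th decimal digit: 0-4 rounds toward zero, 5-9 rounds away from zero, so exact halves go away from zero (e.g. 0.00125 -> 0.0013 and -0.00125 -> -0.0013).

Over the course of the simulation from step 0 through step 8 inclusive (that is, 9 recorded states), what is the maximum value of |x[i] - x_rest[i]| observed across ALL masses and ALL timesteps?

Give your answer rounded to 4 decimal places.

Step 0: x=[3.0000 11.0000 14.0000] v=[0.0000 0.0000 0.0000]
Step 1: x=[4.2500 9.7500 14.5000] v=[2.5000 -2.5000 1.0000]
Step 2: x=[5.8125 8.3125 15.0625] v=[3.1250 -2.8750 1.1250]
Step 3: x=[6.5469 7.9375 15.1875] v=[1.4688 -0.7500 0.2500]
Step 4: x=[5.9922 9.0274 14.7500] v=[-1.1094 2.1797 -0.8750]
Step 5: x=[4.6983 10.7891 14.1319] v=[-2.5879 3.5234 -1.2363]
Step 6: x=[3.7525 11.8638 13.9281] v=[-1.8917 2.1494 -0.4077]
Step 7: x=[3.8964 11.4268 14.4582] v=[0.2877 -0.8741 1.0602]
Step 8: x=[4.9488 9.8650 15.4805] v=[2.1047 -3.1236 2.0445]
Max displacement = 2.0625

Answer: 2.0625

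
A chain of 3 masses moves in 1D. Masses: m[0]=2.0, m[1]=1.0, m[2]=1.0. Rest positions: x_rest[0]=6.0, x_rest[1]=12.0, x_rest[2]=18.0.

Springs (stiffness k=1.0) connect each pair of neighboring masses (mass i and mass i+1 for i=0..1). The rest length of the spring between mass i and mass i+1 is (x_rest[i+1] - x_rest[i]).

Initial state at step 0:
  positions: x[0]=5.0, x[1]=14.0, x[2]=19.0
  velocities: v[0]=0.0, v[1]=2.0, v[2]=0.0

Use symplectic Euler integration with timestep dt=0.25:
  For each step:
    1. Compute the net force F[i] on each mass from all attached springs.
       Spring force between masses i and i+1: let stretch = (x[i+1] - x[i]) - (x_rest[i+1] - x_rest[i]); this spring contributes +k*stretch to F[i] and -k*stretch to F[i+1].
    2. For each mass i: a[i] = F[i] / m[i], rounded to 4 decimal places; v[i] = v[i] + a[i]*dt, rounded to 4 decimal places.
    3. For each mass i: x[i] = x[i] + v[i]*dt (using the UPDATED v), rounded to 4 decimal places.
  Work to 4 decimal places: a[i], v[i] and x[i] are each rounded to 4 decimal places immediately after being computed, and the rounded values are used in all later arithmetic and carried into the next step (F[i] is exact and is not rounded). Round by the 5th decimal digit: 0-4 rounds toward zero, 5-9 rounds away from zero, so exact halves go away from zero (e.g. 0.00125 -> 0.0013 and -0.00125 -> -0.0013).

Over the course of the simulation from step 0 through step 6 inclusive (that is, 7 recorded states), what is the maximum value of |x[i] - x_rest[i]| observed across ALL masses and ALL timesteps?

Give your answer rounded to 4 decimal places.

Step 0: x=[5.0000 14.0000 19.0000] v=[0.0000 2.0000 0.0000]
Step 1: x=[5.0938 14.2500 19.0625] v=[0.3750 1.0000 0.2500]
Step 2: x=[5.2862 14.2285 19.1992] v=[0.7695 -0.0859 0.5469]
Step 3: x=[5.5705 13.9588 19.4003] v=[1.1373 -1.0788 0.8042]
Step 4: x=[5.9295 13.5049 19.6363] v=[1.4359 -1.8155 0.9438]
Step 5: x=[6.3377 12.9608 19.8641] v=[1.6328 -2.1765 0.9110]
Step 6: x=[6.7654 12.4342 20.0354] v=[1.7107 -2.1065 0.6852]
Max displacement = 2.2500

Answer: 2.2500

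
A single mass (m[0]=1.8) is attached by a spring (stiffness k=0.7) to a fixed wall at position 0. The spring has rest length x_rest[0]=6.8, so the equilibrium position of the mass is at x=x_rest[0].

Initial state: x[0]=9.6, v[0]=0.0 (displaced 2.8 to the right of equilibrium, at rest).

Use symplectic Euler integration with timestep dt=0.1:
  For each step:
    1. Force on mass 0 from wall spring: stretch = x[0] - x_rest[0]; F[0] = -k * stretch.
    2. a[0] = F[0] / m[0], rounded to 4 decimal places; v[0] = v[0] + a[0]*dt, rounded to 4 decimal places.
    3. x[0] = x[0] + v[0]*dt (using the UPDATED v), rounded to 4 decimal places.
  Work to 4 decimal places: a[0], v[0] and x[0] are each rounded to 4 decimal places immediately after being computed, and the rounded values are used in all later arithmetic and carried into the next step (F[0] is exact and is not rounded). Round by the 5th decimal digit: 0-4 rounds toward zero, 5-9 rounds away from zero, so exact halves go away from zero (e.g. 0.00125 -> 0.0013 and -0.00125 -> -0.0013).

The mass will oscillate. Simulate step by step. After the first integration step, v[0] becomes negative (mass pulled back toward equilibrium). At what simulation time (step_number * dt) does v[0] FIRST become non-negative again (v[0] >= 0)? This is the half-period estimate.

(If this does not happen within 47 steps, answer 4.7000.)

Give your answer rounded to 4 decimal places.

Answer: 4.7000

Derivation:
Step 0: x=[9.6000] v=[0.0000]
Step 1: x=[9.5891] v=[-0.1089]
Step 2: x=[9.5674] v=[-0.2174]
Step 3: x=[9.5349] v=[-0.3250]
Step 4: x=[9.4918] v=[-0.4314]
Step 5: x=[9.4382] v=[-0.5361]
Step 6: x=[9.3743] v=[-0.6387]
Step 7: x=[9.3004] v=[-0.7388]
Step 8: x=[9.2168] v=[-0.8360]
Step 9: x=[9.1238] v=[-0.9300]
Step 10: x=[9.0218] v=[-1.0204]
Step 11: x=[8.9111] v=[-1.1068]
Step 12: x=[8.7922] v=[-1.1889]
Step 13: x=[8.6656] v=[-1.2664]
Step 14: x=[8.5317] v=[-1.3390]
Step 15: x=[8.3911] v=[-1.4063]
Step 16: x=[8.2443] v=[-1.4682]
Step 17: x=[8.0919] v=[-1.5244]
Step 18: x=[7.9344] v=[-1.5746]
Step 19: x=[7.7725] v=[-1.6187]
Step 20: x=[7.6069] v=[-1.6565]
Step 21: x=[7.4381] v=[-1.6879]
Step 22: x=[7.2668] v=[-1.7127]
Step 23: x=[7.0937] v=[-1.7309]
Step 24: x=[6.9195] v=[-1.7423]
Step 25: x=[6.7448] v=[-1.7470]
Step 26: x=[6.5703] v=[-1.7449]
Step 27: x=[6.3967] v=[-1.7360]
Step 28: x=[6.2247] v=[-1.7203]
Step 29: x=[6.0549] v=[-1.6979]
Step 30: x=[5.8880] v=[-1.6689]
Step 31: x=[5.7247] v=[-1.6334]
Step 32: x=[5.5655] v=[-1.5916]
Step 33: x=[5.4111] v=[-1.5436]
Step 34: x=[5.2621] v=[-1.4896]
Step 35: x=[5.1191] v=[-1.4298]
Step 36: x=[4.9827] v=[-1.3644]
Step 37: x=[4.8533] v=[-1.2937]
Step 38: x=[4.7315] v=[-1.2180]
Step 39: x=[4.6177] v=[-1.1376]
Step 40: x=[4.5124] v=[-1.0527]
Step 41: x=[4.4160] v=[-0.9637]
Step 42: x=[4.3289] v=[-0.8710]
Step 43: x=[4.2514] v=[-0.7749]
Step 44: x=[4.1838] v=[-0.6758]
Step 45: x=[4.1264] v=[-0.5741]
Step 46: x=[4.0794] v=[-0.4701]
Step 47: x=[4.0430] v=[-0.3643]
v[0] did not become non-negative within 47 steps; using fallback time=4.7000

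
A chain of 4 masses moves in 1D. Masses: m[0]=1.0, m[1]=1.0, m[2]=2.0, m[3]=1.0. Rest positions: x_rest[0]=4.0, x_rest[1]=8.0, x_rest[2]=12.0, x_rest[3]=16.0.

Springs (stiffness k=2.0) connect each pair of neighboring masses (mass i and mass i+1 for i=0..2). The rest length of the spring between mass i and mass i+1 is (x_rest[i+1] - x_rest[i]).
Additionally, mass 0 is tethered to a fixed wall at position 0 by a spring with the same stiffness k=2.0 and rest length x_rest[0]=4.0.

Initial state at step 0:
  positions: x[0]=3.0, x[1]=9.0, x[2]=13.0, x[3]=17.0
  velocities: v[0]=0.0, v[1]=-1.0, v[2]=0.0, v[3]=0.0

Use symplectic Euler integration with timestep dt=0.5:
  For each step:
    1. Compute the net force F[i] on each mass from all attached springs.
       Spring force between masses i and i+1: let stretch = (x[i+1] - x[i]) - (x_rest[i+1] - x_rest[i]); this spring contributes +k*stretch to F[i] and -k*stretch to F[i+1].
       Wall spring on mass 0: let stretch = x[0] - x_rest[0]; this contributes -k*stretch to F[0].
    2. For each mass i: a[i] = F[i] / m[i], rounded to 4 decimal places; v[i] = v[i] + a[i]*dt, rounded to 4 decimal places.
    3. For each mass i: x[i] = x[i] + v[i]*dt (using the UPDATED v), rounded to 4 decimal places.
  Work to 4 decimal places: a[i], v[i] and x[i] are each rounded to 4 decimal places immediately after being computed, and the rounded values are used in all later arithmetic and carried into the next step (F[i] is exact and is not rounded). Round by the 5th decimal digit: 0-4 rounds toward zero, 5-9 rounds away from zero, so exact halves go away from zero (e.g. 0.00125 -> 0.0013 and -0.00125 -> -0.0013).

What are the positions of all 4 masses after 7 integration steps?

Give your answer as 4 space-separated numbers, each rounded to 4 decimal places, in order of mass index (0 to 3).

Answer: 4.2637 6.9083 11.9161 15.1563

Derivation:
Step 0: x=[3.0000 9.0000 13.0000 17.0000] v=[0.0000 -1.0000 0.0000 0.0000]
Step 1: x=[4.5000 7.5000 13.0000 17.0000] v=[3.0000 -3.0000 0.0000 0.0000]
Step 2: x=[5.2500 7.2500 12.6250 17.0000] v=[1.5000 -0.5000 -0.7500 0.0000]
Step 3: x=[4.3750 8.6875 12.0000 16.8125] v=[-1.7500 2.8750 -1.2500 -0.3750]
Step 4: x=[3.4688 9.6250 11.7500 16.2188] v=[-1.8125 1.8750 -0.5000 -1.1875]
Step 5: x=[3.9063 8.5469 12.0860 15.3907] v=[0.8749 -2.1562 0.6719 -1.6563]
Step 6: x=[4.7109 6.9181 12.3634 14.9102] v=[1.6092 -3.2577 0.5547 -0.9610]
Step 7: x=[4.2637 6.9083 11.9161 15.1563] v=[-0.8945 -0.0196 -0.8946 0.4922]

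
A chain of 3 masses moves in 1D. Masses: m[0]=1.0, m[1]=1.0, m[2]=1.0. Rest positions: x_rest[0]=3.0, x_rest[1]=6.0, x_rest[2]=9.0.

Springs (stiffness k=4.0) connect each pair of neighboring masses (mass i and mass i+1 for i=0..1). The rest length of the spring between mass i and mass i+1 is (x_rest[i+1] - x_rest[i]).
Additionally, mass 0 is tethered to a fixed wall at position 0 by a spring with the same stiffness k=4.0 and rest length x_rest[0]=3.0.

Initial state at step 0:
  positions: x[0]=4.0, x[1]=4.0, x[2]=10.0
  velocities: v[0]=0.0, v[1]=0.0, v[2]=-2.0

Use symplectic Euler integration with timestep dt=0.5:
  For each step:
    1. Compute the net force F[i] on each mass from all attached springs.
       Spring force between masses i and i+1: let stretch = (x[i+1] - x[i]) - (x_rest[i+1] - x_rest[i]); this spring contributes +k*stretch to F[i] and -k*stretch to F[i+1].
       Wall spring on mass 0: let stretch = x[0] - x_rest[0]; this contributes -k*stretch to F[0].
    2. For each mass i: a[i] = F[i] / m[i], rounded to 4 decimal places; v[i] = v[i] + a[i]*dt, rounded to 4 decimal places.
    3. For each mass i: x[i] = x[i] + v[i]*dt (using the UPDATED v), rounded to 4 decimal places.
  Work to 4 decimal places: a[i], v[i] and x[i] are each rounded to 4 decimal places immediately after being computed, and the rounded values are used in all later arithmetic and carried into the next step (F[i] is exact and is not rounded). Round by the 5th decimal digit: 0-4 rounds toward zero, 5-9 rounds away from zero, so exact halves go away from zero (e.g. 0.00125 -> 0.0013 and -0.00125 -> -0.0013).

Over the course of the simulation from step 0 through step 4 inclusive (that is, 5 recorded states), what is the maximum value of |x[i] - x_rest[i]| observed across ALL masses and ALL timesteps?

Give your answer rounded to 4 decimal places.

Step 0: x=[4.0000 4.0000 10.0000] v=[0.0000 0.0000 -2.0000]
Step 1: x=[0.0000 10.0000 6.0000] v=[-8.0000 12.0000 -8.0000]
Step 2: x=[6.0000 2.0000 9.0000] v=[12.0000 -16.0000 6.0000]
Step 3: x=[2.0000 5.0000 8.0000] v=[-8.0000 6.0000 -2.0000]
Step 4: x=[-1.0000 8.0000 7.0000] v=[-6.0000 6.0000 -2.0000]
Max displacement = 4.0000

Answer: 4.0000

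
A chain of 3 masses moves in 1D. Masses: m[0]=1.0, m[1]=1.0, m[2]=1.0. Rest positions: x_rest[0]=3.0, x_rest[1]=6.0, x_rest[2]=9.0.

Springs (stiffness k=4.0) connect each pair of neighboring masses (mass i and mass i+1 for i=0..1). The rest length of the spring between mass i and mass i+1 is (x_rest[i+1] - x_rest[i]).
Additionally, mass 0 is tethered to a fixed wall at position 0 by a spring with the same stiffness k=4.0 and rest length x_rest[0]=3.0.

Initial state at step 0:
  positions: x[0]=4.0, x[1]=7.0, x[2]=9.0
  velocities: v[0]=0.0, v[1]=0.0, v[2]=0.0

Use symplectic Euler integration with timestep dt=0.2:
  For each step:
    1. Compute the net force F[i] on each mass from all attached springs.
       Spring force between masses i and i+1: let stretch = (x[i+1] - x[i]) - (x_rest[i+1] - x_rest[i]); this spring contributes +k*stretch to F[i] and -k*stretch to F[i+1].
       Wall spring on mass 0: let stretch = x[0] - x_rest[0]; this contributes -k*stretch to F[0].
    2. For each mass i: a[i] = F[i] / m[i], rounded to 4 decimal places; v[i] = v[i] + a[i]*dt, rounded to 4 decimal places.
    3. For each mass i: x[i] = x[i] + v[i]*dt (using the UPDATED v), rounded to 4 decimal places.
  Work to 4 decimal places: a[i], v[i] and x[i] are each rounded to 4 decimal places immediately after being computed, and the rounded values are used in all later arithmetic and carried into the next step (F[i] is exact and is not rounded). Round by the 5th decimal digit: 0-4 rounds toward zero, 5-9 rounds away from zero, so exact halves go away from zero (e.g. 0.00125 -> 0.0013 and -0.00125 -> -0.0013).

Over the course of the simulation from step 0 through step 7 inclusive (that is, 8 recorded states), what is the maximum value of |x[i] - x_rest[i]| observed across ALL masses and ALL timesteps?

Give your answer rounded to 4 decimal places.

Answer: 1.0161

Derivation:
Step 0: x=[4.0000 7.0000 9.0000] v=[0.0000 0.0000 0.0000]
Step 1: x=[3.8400 6.8400 9.1600] v=[-0.8000 -0.8000 0.8000]
Step 2: x=[3.5456 6.5712 9.4288] v=[-1.4720 -1.3440 1.3440]
Step 3: x=[3.1680 6.2755 9.7204] v=[-1.8880 -1.4784 1.4579]
Step 4: x=[2.7807 6.0338 9.9408] v=[-1.9364 -1.2085 1.1020]
Step 5: x=[2.4690 5.8967 10.0161] v=[-1.5585 -0.6854 0.3764]
Step 6: x=[2.3107 5.8703 9.9123] v=[-0.7915 -0.1320 -0.5191]
Step 7: x=[2.3522 5.9211 9.6418] v=[0.2076 0.2539 -1.3527]
Max displacement = 1.0161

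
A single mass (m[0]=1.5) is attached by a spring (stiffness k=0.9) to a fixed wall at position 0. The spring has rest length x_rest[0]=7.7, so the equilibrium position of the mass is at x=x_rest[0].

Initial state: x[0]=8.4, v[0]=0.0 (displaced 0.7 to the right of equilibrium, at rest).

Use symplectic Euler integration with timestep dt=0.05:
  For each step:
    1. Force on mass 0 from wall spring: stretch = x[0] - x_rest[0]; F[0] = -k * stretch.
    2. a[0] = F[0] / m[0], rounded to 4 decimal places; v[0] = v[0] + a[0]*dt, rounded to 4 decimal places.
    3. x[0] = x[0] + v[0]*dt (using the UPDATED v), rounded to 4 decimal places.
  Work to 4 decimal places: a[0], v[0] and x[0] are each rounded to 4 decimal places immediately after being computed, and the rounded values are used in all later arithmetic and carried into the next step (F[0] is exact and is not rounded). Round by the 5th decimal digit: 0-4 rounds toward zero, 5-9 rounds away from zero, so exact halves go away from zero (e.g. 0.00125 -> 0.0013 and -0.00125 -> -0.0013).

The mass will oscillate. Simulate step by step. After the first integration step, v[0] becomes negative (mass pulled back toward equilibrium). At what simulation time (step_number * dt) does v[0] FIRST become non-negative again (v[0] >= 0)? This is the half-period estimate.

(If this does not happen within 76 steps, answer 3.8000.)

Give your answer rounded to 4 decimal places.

Answer: 3.8000

Derivation:
Step 0: x=[8.4000] v=[0.0000]
Step 1: x=[8.3990] v=[-0.0210]
Step 2: x=[8.3969] v=[-0.0420]
Step 3: x=[8.3938] v=[-0.0629]
Step 4: x=[8.3896] v=[-0.0837]
Step 5: x=[8.3844] v=[-0.1044]
Step 6: x=[8.3782] v=[-0.1249]
Step 7: x=[8.3709] v=[-0.1452]
Step 8: x=[8.3626] v=[-0.1653]
Step 9: x=[8.3533] v=[-0.1852]
Step 10: x=[8.3431] v=[-0.2048]
Step 11: x=[8.3319] v=[-0.2241]
Step 12: x=[8.3197] v=[-0.2431]
Step 13: x=[8.3066] v=[-0.2617]
Step 14: x=[8.2926] v=[-0.2799]
Step 15: x=[8.2777] v=[-0.2977]
Step 16: x=[8.2620] v=[-0.3150]
Step 17: x=[8.2454] v=[-0.3319]
Step 18: x=[8.2280] v=[-0.3483]
Step 19: x=[8.2098] v=[-0.3641]
Step 20: x=[8.1908] v=[-0.3794]
Step 21: x=[8.1711] v=[-0.3941]
Step 22: x=[8.1507] v=[-0.4082]
Step 23: x=[8.1296] v=[-0.4217]
Step 24: x=[8.1079] v=[-0.4346]
Step 25: x=[8.0856] v=[-0.4468]
Step 26: x=[8.0627] v=[-0.4584]
Step 27: x=[8.0392] v=[-0.4693]
Step 28: x=[8.0152] v=[-0.4795]
Step 29: x=[7.9908] v=[-0.4890]
Step 30: x=[7.9659] v=[-0.4977]
Step 31: x=[7.9406] v=[-0.5057]
Step 32: x=[7.9150] v=[-0.5129]
Step 33: x=[7.8890] v=[-0.5194]
Step 34: x=[7.8627] v=[-0.5251]
Step 35: x=[7.8362] v=[-0.5300]
Step 36: x=[7.8095] v=[-0.5341]
Step 37: x=[7.7826] v=[-0.5374]
Step 38: x=[7.7556] v=[-0.5399]
Step 39: x=[7.7285] v=[-0.5416]
Step 40: x=[7.7014] v=[-0.5425]
Step 41: x=[7.6743] v=[-0.5425]
Step 42: x=[7.6472] v=[-0.5417]
Step 43: x=[7.6202] v=[-0.5401]
Step 44: x=[7.5933] v=[-0.5377]
Step 45: x=[7.5666] v=[-0.5345]
Step 46: x=[7.5401] v=[-0.5305]
Step 47: x=[7.5138] v=[-0.5257]
Step 48: x=[7.4878] v=[-0.5201]
Step 49: x=[7.4621] v=[-0.5137]
Step 50: x=[7.4368] v=[-0.5066]
Step 51: x=[7.4119] v=[-0.4987]
Step 52: x=[7.3874] v=[-0.4901]
Step 53: x=[7.3634] v=[-0.4807]
Step 54: x=[7.3399] v=[-0.4706]
Step 55: x=[7.3169] v=[-0.4598]
Step 56: x=[7.2945] v=[-0.4483]
Step 57: x=[7.2727] v=[-0.4361]
Step 58: x=[7.2515] v=[-0.4233]
Step 59: x=[7.2310] v=[-0.4098]
Step 60: x=[7.2112] v=[-0.3957]
Step 61: x=[7.1922] v=[-0.3810]
Step 62: x=[7.1739] v=[-0.3658]
Step 63: x=[7.1564] v=[-0.3500]
Step 64: x=[7.1397] v=[-0.3337]
Step 65: x=[7.1239] v=[-0.3169]
Step 66: x=[7.1089] v=[-0.2996]
Step 67: x=[7.0948] v=[-0.2819]
Step 68: x=[7.0816] v=[-0.2637]
Step 69: x=[7.0693] v=[-0.2452]
Step 70: x=[7.0580] v=[-0.2263]
Step 71: x=[7.0477] v=[-0.2070]
Step 72: x=[7.0383] v=[-0.1874]
Step 73: x=[7.0299] v=[-0.1676]
Step 74: x=[7.0225] v=[-0.1475]
Step 75: x=[7.0161] v=[-0.1272]
Step 76: x=[7.0108] v=[-0.1067]
v[0] did not become non-negative within 76 steps; using fallback time=3.8000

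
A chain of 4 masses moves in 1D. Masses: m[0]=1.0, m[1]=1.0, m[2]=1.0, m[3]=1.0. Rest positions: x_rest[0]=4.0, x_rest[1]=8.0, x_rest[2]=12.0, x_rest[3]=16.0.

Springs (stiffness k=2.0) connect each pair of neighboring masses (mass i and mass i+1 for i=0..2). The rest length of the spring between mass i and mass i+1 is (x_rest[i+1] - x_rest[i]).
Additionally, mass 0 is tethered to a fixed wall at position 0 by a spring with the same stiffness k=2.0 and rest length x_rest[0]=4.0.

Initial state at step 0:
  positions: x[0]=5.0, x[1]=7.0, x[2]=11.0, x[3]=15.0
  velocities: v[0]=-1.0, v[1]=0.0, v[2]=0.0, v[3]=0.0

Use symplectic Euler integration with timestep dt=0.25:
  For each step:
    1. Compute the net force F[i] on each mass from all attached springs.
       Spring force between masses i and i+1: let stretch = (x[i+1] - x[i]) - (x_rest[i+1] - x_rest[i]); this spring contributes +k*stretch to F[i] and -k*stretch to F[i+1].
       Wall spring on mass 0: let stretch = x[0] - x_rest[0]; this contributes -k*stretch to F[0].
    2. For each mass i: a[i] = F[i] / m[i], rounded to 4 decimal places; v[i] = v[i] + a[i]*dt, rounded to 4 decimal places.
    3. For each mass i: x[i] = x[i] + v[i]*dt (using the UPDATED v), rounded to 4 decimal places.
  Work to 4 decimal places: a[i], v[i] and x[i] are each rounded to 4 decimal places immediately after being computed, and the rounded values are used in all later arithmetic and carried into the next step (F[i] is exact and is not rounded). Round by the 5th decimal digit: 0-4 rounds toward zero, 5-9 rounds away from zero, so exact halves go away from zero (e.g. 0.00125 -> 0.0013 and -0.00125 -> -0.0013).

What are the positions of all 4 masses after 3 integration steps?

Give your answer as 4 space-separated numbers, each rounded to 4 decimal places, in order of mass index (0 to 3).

Step 0: x=[5.0000 7.0000 11.0000 15.0000] v=[-1.0000 0.0000 0.0000 0.0000]
Step 1: x=[4.3750 7.2500 11.0000 15.0000] v=[-2.5000 1.0000 0.0000 0.0000]
Step 2: x=[3.5625 7.6094 11.0313 15.0000] v=[-3.2500 1.4375 0.1250 0.0000]
Step 3: x=[2.8106 7.8907 11.1309 15.0039] v=[-3.0078 1.1250 0.3984 0.0157]

Answer: 2.8106 7.8907 11.1309 15.0039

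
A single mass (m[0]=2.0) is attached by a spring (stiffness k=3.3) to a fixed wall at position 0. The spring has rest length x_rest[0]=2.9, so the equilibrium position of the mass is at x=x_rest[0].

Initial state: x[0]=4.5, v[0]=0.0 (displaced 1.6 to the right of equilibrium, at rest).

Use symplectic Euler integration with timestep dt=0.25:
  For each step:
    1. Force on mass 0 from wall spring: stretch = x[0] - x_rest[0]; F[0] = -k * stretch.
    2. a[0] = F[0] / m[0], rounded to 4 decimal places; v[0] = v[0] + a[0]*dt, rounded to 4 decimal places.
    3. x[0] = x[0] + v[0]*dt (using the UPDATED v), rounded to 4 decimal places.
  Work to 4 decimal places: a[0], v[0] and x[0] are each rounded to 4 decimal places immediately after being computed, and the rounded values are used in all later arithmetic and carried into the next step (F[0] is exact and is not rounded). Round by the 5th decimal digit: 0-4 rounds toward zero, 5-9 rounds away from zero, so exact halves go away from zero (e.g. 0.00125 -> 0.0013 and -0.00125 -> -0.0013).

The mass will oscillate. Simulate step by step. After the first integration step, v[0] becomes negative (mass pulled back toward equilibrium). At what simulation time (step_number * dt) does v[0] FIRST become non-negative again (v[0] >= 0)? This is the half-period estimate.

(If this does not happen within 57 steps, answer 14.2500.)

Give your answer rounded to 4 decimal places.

Answer: 2.5000

Derivation:
Step 0: x=[4.5000] v=[0.0000]
Step 1: x=[4.3350] v=[-0.6600]
Step 2: x=[4.0220] v=[-1.2520]
Step 3: x=[3.5933] v=[-1.7148]
Step 4: x=[3.0931] v=[-2.0008]
Step 5: x=[2.5730] v=[-2.0805]
Step 6: x=[2.0866] v=[-1.9456]
Step 7: x=[1.6841] v=[-1.6101]
Step 8: x=[1.4070] v=[-1.1086]
Step 9: x=[1.2838] v=[-0.4927]
Step 10: x=[1.3273] v=[0.1740]
First v>=0 after going negative at step 10, time=2.5000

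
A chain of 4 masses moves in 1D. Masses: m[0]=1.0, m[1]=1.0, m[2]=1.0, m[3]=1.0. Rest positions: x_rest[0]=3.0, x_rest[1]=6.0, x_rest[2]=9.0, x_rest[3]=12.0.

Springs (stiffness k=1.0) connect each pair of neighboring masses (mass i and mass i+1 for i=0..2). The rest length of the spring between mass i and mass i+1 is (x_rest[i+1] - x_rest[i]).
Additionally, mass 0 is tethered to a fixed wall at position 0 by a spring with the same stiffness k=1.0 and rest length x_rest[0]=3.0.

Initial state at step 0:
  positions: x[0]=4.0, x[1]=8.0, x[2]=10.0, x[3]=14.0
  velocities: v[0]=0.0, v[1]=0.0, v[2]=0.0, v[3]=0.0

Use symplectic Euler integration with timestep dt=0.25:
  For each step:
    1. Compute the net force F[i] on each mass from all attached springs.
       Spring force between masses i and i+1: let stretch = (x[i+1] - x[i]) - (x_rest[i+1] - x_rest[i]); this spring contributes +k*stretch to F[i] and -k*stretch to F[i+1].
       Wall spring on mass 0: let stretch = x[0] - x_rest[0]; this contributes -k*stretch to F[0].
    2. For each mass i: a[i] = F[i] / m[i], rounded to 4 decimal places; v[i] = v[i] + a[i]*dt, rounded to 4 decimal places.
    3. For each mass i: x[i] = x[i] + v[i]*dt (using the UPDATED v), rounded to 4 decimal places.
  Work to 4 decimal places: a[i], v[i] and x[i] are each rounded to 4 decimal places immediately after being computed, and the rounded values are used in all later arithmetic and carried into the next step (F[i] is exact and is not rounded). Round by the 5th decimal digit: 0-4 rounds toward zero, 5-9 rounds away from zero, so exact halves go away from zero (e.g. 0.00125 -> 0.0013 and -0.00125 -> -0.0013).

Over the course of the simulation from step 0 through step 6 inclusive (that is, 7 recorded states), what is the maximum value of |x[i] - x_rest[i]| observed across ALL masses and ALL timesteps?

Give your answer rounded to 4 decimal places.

Answer: 2.1325

Derivation:
Step 0: x=[4.0000 8.0000 10.0000 14.0000] v=[0.0000 0.0000 0.0000 0.0000]
Step 1: x=[4.0000 7.8750 10.1250 13.9375] v=[0.0000 -0.5000 0.5000 -0.2500]
Step 2: x=[3.9922 7.6484 10.3477 13.8242] v=[-0.0313 -0.9063 0.8906 -0.4531]
Step 3: x=[3.9634 7.3620 10.6189 13.6812] v=[-0.1153 -1.1455 1.0849 -0.5722]
Step 4: x=[3.8993 7.0668 10.8780 13.5343] v=[-0.2565 -1.1809 1.0363 -0.5878]
Step 5: x=[3.7894 6.8118 11.0649 13.4088] v=[-0.4395 -1.0200 0.7476 -0.5019]
Step 6: x=[3.6316 6.6337 11.1325 13.3243] v=[-0.6313 -0.7123 0.2703 -0.3379]
Max displacement = 2.1325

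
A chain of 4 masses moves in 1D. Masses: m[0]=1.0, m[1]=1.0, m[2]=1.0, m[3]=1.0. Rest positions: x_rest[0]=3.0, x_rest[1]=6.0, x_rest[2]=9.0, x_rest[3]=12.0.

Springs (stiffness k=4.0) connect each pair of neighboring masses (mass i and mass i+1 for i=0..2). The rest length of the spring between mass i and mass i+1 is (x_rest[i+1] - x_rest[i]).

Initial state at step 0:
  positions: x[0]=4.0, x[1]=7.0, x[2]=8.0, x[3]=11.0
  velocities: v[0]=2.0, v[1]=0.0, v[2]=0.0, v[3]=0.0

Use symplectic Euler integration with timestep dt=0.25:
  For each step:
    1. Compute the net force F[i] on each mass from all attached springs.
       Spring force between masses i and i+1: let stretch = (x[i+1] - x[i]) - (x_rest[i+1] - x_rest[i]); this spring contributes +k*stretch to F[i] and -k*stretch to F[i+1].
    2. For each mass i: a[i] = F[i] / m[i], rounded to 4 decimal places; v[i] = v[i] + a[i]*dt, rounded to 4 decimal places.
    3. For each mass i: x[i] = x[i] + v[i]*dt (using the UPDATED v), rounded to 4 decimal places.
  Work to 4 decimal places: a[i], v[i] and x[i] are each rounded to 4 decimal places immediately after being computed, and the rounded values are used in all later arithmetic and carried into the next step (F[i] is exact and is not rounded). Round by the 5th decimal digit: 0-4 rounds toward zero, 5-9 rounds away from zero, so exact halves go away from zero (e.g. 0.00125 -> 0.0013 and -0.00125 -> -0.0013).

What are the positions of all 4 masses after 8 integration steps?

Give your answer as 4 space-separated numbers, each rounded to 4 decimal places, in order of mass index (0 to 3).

Answer: 2.8398 6.3225 10.8594 13.9788

Derivation:
Step 0: x=[4.0000 7.0000 8.0000 11.0000] v=[2.0000 0.0000 0.0000 0.0000]
Step 1: x=[4.5000 6.5000 8.5000 11.0000] v=[2.0000 -2.0000 2.0000 0.0000]
Step 2: x=[4.7500 6.0000 9.1250 11.1250] v=[1.0000 -2.0000 2.5000 0.5000]
Step 3: x=[4.5625 5.9688 9.4688 11.5000] v=[-0.7500 -0.1250 1.3750 1.5000]
Step 4: x=[3.9766 6.4610 9.4454 12.1172] v=[-2.3437 1.9687 -0.0938 2.4688]
Step 5: x=[3.2618 7.0782 9.3438 12.8165] v=[-2.8593 2.4687 -0.4064 2.7970]
Step 6: x=[2.7511 7.3077 9.5440 13.3976] v=[-2.0429 0.9179 0.8007 2.3243]
Step 7: x=[2.6295 6.9571 10.1485 13.7653] v=[-0.4863 -1.4024 2.4180 1.4707]
Step 8: x=[2.8398 6.3225 10.8594 13.9788] v=[0.8413 -2.5386 2.8434 0.8539]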